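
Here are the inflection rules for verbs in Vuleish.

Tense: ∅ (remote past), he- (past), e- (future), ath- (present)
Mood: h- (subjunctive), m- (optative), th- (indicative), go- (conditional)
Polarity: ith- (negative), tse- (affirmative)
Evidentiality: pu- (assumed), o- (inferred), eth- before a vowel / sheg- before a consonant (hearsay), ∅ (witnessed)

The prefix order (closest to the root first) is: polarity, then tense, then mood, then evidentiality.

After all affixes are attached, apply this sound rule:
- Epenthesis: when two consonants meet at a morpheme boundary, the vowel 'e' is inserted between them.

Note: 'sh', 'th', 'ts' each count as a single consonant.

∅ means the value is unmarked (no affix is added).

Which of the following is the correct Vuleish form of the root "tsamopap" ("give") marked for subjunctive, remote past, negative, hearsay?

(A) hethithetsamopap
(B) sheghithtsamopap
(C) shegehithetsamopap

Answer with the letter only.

Attach polarity negative ith- → ithtsamopap.
tense = remote past: zero marking, form stays ithtsamopap.
Attach mood subjunctive h- → hithtsamopap.
Attach evidentiality hearsay sheg- (before consonant 'h') → sheghithtsamopap.
Apply epenthesis: sheghithtsamopap → shegehithetsamopap.
So the correct form is shegehithetsamopap, option (C).
(A) hethithetsamopap is wrong: it has the affixes in the wrong order.
(B) sheghithtsamopap is wrong: it fails to apply the sound rule(s).

C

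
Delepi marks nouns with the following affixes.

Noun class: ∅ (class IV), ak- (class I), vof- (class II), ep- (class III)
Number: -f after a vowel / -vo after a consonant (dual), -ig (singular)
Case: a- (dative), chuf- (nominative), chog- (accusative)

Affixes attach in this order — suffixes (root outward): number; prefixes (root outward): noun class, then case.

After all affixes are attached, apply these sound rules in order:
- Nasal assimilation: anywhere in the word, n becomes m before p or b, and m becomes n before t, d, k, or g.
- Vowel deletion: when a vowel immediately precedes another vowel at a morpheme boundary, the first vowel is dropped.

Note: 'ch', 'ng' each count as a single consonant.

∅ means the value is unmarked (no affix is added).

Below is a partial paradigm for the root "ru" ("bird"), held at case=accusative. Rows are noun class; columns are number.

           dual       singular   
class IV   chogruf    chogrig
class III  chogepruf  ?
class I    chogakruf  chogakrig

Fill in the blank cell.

Attach number singular -ig → ruig.
Attach noun class class III ep- → epruig.
Attach case accusative chog- → chogepruig.
Nasal assimilation: no change.
Apply vowel deletion: chogepruig → chogeprig.

chogeprig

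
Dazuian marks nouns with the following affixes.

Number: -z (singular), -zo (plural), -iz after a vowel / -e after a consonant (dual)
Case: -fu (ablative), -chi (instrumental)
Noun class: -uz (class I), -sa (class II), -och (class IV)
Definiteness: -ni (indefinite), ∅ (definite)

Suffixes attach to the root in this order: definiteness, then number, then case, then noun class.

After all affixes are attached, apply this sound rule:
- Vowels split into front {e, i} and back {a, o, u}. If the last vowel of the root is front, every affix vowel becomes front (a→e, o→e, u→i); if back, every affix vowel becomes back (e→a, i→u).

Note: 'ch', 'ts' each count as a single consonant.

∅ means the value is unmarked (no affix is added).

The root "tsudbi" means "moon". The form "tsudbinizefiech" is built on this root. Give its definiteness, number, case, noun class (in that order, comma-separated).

Segment: tsudbi-ni-zo-fu-och.
definiteness: -ni → indefinite.
number: -zo → plural.
case: -fu → ablative.
noun class: -och → class IV.

indefinite, plural, ablative, class IV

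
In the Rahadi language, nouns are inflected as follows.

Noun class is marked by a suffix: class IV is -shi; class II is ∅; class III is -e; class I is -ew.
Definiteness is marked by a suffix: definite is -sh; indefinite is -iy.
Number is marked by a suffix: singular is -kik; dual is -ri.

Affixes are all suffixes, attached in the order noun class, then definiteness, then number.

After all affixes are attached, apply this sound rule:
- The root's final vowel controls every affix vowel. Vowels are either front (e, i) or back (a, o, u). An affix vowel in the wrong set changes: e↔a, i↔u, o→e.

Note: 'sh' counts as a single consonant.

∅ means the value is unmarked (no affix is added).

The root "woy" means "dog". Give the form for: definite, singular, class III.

woyashkuk

Attach noun class class III -e → woye.
Attach definiteness definite -sh → woyesh.
Attach number singular -kik → woyeshkik.
Apply vowel harmony: woyeshkik → woyashkuk.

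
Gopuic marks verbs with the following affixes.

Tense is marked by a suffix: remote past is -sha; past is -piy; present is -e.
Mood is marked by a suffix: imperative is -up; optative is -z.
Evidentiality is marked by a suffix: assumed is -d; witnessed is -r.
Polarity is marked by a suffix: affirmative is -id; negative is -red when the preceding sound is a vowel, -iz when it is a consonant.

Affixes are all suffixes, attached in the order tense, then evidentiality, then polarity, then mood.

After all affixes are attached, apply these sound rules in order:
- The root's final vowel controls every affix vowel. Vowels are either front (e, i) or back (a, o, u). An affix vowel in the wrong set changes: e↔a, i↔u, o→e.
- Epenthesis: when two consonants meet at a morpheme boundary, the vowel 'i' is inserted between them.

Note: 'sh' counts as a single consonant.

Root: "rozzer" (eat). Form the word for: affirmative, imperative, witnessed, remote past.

rozzerisheridip

Attach tense remote past -sha → rozzersha.
Attach evidentiality witnessed -r → rozzershar.
Attach polarity affirmative -id → rozzersharid.
Attach mood imperative -up → rozzersharidup.
Apply vowel harmony: rozzersharidup → rozzersheridip.
Apply epenthesis: rozzersheridip → rozzerisheridip.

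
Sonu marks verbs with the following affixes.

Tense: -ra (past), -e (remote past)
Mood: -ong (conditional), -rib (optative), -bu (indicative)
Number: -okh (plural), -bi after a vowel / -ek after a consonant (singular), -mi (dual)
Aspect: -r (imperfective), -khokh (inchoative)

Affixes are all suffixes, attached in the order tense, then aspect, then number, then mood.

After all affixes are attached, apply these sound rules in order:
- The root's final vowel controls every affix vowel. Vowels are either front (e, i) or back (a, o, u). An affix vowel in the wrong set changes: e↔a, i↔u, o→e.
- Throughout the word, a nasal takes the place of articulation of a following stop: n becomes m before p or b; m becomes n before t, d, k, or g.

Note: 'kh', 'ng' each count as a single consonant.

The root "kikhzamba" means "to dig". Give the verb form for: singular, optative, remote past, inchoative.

kikhzambaakhokhakrub

Attach tense remote past -e → kikhzambae.
Attach aspect inchoative -khokh → kikhzambaekhokh.
Attach number singular -ek (after consonant 'kh') → kikhzambaekhokhek.
Attach mood optative -rib → kikhzambaekhokhekrib.
Apply vowel harmony: kikhzambaekhokhekrib → kikhzambaakhokhakrub.
Nasal assimilation: no change.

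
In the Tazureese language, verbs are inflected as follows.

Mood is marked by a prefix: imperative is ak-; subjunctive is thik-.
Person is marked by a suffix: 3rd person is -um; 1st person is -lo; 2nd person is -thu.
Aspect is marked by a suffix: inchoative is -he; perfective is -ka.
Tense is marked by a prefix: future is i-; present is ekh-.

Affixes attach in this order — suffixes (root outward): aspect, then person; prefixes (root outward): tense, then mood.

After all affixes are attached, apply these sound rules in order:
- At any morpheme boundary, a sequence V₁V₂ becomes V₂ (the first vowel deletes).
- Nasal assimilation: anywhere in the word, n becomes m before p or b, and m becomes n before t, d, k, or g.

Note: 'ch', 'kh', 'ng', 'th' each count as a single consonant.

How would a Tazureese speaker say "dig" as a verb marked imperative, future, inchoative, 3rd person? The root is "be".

akibehum

Attach tense future i- → ibe.
Attach aspect inchoative -he → ibehe.
Attach person 3rd person -um → ibeheum.
Attach mood imperative ak- → akibeheum.
Apply vowel deletion: akibeheum → akibehum.
Nasal assimilation: no change.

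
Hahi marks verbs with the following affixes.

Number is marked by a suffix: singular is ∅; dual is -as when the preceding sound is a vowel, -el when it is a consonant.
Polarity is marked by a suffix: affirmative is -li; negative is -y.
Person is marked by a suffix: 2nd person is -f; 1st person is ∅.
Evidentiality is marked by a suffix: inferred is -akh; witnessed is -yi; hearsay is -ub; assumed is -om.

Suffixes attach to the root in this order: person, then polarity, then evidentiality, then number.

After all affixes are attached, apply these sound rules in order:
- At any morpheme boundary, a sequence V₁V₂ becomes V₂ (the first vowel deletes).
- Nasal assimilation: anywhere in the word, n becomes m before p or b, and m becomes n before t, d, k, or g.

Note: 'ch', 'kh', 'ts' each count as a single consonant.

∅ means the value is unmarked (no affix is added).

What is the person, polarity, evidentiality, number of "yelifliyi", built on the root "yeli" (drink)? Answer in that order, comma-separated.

2nd person, affirmative, witnessed, singular

Segment: yeli-f-li-yi.
person: -f → 2nd person.
polarity: -li → affirmative.
evidentiality: -yi → witnessed.
number: ∅ → singular.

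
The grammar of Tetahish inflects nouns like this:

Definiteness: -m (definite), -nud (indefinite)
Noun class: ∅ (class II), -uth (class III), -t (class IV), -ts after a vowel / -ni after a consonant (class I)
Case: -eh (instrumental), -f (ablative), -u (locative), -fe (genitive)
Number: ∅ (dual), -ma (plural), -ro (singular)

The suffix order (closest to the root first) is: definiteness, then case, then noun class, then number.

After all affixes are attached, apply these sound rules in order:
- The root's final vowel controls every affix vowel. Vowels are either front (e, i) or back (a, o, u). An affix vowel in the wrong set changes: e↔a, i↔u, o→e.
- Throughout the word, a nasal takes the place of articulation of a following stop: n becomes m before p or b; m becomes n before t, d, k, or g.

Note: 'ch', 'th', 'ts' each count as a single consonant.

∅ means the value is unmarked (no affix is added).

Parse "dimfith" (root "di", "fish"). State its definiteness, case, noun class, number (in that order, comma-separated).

Segment: di-m-f-uth.
definiteness: -m → definite.
case: -f → ablative.
noun class: -uth → class III.
number: ∅ → dual.

definite, ablative, class III, dual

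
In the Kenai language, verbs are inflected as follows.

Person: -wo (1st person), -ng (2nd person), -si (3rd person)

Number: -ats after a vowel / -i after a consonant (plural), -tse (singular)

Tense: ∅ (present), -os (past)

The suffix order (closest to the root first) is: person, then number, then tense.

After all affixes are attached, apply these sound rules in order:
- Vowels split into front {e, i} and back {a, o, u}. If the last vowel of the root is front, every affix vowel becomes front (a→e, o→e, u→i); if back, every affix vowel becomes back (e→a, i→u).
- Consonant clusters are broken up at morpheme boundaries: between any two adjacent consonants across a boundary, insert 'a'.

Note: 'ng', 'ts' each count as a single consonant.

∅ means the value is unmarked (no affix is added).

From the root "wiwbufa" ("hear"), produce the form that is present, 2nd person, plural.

wiwbufangu

Attach person 2nd person -ng → wiwbufang.
Attach number plural -i (after consonant 'ng') → wiwbufangi.
tense = present: zero marking, form stays wiwbufangi.
Apply vowel harmony: wiwbufangi → wiwbufangu.
Epenthesis: no change.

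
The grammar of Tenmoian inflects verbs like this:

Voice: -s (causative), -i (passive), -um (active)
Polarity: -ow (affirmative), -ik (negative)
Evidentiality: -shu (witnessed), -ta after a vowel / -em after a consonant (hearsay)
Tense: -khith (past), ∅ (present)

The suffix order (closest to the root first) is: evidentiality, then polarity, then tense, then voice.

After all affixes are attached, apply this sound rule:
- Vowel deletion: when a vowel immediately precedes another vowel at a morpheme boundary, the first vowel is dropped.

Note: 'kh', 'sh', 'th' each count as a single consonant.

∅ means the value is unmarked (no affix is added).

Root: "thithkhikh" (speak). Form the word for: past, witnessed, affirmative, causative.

thithkhikhshowkhiths

Attach evidentiality witnessed -shu → thithkhikhshu.
Attach polarity affirmative -ow → thithkhikhshuow.
Attach tense past -khith → thithkhikhshuowkhith.
Attach voice causative -s → thithkhikhshuowkhiths.
Apply vowel deletion: thithkhikhshuowkhiths → thithkhikhshowkhiths.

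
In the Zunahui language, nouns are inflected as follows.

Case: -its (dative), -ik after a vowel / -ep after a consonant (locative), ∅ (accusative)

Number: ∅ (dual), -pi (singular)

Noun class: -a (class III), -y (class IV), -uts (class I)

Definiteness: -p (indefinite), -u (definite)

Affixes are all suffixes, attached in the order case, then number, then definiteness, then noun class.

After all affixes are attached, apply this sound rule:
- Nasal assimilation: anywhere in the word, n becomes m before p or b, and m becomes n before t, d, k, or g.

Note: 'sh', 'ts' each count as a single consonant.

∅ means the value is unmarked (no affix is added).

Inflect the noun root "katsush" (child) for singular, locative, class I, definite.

Attach case locative -ep (after consonant 'sh') → katsushep.
Attach number singular -pi → katsusheppi.
Attach definiteness definite -u → katsusheppiu.
Attach noun class class I -uts → katsusheppiuuts.
Nasal assimilation: no change.

katsusheppiuuts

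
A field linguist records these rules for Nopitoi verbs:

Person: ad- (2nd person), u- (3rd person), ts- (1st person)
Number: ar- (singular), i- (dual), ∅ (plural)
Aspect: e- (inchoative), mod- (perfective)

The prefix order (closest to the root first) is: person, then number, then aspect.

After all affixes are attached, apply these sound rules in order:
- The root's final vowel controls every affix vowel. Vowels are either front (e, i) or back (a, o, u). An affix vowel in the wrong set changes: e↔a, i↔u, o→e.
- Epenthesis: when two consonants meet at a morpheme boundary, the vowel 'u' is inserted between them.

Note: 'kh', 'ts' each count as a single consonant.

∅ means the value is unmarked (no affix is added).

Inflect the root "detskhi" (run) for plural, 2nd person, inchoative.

eedudetskhi

Attach person 2nd person ad- → addetskhi.
number = plural: zero marking, form stays addetskhi.
Attach aspect inchoative e- → eaddetskhi.
Apply vowel harmony: eaddetskhi → eeddetskhi.
Apply epenthesis: eeddetskhi → eedudetskhi.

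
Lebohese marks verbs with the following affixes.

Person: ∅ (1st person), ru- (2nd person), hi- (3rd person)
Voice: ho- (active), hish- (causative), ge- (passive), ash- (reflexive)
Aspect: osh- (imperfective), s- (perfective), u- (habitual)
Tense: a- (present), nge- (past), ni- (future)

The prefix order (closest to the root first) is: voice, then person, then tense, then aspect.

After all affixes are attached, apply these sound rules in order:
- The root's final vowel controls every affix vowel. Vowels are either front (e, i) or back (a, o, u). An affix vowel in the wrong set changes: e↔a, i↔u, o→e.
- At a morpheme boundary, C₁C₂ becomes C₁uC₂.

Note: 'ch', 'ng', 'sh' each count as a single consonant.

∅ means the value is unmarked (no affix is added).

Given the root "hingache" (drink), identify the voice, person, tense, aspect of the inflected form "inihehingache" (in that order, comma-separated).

active, 1st person, future, habitual

Segment: u-ni-ho-hingache.
voice: ho- → active.
person: ∅ → 1st person.
tense: ni- → future.
aspect: u- → habitual.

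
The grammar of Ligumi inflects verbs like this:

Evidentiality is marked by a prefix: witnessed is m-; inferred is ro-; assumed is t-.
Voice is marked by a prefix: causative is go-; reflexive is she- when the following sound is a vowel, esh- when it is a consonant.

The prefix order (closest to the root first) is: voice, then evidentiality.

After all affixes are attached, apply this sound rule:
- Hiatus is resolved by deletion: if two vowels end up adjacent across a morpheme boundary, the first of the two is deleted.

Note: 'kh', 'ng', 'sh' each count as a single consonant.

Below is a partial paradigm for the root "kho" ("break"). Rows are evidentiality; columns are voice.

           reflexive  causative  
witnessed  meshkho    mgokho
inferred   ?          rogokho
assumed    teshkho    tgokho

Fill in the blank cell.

reshkho

Attach voice reflexive esh- (before consonant 'kh') → eshkho.
Attach evidentiality inferred ro- → roeshkho.
Apply vowel deletion: roeshkho → reshkho.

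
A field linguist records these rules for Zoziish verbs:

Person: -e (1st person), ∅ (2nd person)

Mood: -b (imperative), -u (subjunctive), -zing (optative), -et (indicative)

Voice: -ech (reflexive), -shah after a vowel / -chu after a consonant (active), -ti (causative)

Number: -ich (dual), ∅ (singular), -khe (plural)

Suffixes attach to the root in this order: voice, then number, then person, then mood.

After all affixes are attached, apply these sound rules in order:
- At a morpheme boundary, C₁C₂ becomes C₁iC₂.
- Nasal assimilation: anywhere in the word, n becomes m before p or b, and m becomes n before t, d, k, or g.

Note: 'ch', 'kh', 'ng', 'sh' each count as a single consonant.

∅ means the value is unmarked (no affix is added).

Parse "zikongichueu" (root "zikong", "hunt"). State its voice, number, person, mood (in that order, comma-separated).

active, singular, 1st person, subjunctive

Segment: zikong-chu-e-u.
voice: -shah/chu → active.
number: ∅ → singular.
person: -e → 1st person.
mood: -u → subjunctive.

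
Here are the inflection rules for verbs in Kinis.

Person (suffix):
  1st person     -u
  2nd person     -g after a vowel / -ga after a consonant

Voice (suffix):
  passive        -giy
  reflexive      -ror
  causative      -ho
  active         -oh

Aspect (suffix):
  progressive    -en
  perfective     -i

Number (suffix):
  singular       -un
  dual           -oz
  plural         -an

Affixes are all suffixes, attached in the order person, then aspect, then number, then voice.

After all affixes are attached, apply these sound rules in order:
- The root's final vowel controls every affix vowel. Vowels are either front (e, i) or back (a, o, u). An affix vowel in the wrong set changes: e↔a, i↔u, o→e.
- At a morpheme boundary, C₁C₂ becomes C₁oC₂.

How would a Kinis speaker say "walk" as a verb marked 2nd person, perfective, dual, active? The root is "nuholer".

nuholerogeiezeh

Attach person 2nd person -ga (after consonant 'r') → nuholerga.
Attach aspect perfective -i → nuholergai.
Attach number dual -oz → nuholergaioz.
Attach voice active -oh → nuholergaiozoh.
Apply vowel harmony: nuholergaiozoh → nuholergeiezeh.
Apply epenthesis: nuholergeiezeh → nuholerogeiezeh.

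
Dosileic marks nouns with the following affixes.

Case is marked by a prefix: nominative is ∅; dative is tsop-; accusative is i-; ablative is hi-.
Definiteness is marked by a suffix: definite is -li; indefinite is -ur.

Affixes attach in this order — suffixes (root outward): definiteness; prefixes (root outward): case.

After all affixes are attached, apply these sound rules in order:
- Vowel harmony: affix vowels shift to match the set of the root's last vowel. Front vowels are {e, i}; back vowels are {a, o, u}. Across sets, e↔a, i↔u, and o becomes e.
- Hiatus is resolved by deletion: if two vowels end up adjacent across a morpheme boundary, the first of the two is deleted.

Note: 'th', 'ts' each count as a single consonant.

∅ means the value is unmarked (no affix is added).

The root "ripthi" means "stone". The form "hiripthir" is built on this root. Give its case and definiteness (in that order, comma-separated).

ablative, indefinite

Segment: hi-ripthi-ur.
case: hi- → ablative.
definiteness: -ur → indefinite.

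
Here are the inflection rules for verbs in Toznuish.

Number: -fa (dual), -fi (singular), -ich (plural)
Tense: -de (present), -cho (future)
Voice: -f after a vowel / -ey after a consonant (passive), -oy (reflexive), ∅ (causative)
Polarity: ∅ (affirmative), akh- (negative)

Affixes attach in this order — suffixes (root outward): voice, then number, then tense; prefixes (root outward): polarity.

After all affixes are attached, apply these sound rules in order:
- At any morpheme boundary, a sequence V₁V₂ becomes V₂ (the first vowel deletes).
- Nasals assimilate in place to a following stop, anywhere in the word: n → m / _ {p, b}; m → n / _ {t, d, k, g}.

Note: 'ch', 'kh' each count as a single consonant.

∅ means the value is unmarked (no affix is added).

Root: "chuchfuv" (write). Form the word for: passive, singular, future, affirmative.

Attach voice passive -ey (after consonant 'v') → chuchfuvey.
Attach number singular -fi → chuchfuveyfi.
polarity = affirmative: zero marking, form stays chuchfuveyfi.
Attach tense future -cho → chuchfuveyficho.
Vowel deletion: no change.
Nasal assimilation: no change.

chuchfuveyficho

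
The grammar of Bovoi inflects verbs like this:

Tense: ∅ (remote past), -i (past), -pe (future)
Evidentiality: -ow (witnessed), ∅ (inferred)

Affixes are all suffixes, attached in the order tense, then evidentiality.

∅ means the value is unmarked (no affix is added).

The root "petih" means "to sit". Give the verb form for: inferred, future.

Attach tense future -pe → petihpe.
evidentiality = inferred: zero marking, form stays petihpe.

petihpe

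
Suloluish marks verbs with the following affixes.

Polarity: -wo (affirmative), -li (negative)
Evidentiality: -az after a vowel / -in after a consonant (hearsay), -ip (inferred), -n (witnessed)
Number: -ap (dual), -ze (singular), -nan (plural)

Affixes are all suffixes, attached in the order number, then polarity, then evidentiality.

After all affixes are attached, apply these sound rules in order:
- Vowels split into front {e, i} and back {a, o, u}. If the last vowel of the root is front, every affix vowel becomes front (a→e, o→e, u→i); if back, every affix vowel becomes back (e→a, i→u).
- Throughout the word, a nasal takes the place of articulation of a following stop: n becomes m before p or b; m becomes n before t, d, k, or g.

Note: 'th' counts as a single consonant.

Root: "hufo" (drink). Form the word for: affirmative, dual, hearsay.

Attach number dual -ap → hufoap.
Attach polarity affirmative -wo → hufoapwo.
Attach evidentiality hearsay -az (after vowel 'o') → hufoapwoaz.
Vowel harmony: no change.
Nasal assimilation: no change.

hufoapwoaz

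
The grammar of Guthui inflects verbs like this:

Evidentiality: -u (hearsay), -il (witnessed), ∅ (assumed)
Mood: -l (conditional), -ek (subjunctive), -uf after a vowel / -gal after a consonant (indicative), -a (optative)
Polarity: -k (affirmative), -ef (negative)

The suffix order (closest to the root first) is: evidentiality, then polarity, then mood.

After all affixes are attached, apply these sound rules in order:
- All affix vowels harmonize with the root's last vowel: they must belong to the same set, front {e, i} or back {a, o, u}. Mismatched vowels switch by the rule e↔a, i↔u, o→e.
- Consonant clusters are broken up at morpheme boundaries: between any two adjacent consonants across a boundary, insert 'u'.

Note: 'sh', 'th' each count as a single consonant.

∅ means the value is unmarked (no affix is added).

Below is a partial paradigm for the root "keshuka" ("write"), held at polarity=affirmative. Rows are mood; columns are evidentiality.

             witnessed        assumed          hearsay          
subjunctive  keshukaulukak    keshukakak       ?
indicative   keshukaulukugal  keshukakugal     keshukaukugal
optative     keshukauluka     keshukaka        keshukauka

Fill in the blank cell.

Attach evidentiality hearsay -u → keshukau.
Attach polarity affirmative -k → keshukauk.
Attach mood subjunctive -ek → keshukaukek.
Apply vowel harmony: keshukaukek → keshukaukak.
Epenthesis: no change.

keshukaukak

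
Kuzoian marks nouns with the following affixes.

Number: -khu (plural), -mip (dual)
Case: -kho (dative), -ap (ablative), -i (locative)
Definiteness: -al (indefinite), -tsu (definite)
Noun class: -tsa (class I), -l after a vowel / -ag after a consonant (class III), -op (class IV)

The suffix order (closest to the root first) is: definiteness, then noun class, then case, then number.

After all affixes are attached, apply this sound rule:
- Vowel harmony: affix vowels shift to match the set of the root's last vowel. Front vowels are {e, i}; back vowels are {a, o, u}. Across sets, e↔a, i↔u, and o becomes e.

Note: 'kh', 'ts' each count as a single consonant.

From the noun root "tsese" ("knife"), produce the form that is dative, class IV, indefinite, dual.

tseseelepkhemip

Attach definiteness indefinite -al → tseseal.
Attach noun class class IV -op → tsesealop.
Attach case dative -kho → tsesealopkho.
Attach number dual -mip → tsesealopkhomip.
Apply vowel harmony: tsesealopkhomip → tseseelepkhemip.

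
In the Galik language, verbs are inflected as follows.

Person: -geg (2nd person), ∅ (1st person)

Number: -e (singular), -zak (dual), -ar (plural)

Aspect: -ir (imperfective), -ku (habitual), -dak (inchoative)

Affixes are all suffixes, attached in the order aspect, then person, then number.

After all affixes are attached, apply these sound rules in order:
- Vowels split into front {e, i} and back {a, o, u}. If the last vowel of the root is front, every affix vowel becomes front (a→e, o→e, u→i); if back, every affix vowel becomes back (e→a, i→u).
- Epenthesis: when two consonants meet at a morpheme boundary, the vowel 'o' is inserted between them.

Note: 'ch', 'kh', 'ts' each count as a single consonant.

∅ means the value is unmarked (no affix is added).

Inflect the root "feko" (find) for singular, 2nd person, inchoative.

fekodakogaga

Attach aspect inchoative -dak → fekodak.
Attach person 2nd person -geg → fekodakgeg.
Attach number singular -e → fekodakgege.
Apply vowel harmony: fekodakgege → fekodakgaga.
Apply epenthesis: fekodakgaga → fekodakogaga.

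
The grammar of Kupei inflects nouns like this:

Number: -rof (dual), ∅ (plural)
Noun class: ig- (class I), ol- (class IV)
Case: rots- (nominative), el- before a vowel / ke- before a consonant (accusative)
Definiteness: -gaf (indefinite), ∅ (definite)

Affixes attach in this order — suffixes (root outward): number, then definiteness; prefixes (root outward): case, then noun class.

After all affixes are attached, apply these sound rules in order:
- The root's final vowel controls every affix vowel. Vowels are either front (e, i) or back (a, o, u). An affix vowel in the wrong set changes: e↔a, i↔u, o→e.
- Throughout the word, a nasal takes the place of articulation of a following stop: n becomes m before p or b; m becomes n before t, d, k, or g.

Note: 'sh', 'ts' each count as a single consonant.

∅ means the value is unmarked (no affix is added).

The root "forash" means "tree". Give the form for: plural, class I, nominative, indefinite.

ugrotsforashgaf

Attach case nominative rots- → rotsforash.
number = plural: zero marking, form stays rotsforash.
Attach definiteness indefinite -gaf → rotsforashgaf.
Attach noun class class I ig- → igrotsforashgaf.
Apply vowel harmony: igrotsforashgaf → ugrotsforashgaf.
Nasal assimilation: no change.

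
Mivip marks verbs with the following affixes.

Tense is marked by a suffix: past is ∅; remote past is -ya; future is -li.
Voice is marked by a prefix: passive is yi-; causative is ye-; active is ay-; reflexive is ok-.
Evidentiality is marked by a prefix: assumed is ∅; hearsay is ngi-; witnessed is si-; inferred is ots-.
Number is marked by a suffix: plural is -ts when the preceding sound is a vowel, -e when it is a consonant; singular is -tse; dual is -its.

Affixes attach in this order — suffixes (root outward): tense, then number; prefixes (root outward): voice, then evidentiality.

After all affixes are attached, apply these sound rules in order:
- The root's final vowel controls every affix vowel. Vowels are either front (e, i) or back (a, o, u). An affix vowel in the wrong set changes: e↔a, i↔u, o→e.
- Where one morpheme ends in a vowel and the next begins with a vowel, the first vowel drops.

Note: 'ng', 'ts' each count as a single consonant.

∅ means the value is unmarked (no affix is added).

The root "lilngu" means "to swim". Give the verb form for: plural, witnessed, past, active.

saylilnguts

tense = past: zero marking, form stays lilngu.
Attach number plural -ts (after vowel 'u') → lilnguts.
Attach voice active ay- → aylilnguts.
Attach evidentiality witnessed si- → siaylilnguts.
Apply vowel harmony: siaylilnguts → suaylilnguts.
Apply vowel deletion: suaylilnguts → saylilnguts.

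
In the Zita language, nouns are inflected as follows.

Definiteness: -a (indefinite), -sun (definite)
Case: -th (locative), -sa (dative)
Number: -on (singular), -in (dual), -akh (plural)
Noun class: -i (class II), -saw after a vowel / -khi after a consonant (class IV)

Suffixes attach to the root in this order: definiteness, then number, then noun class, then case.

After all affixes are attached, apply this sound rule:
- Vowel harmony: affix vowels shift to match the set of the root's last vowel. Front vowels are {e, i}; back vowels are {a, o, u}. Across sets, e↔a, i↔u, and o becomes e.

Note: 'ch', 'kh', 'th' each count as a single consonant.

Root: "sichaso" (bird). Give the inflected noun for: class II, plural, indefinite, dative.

Attach definiteness indefinite -a → sichasoa.
Attach number plural -akh → sichasoaakh.
Attach noun class class II -i → sichasoaakhi.
Attach case dative -sa → sichasoaakhisa.
Apply vowel harmony: sichasoaakhisa → sichasoaakhusa.

sichasoaakhusa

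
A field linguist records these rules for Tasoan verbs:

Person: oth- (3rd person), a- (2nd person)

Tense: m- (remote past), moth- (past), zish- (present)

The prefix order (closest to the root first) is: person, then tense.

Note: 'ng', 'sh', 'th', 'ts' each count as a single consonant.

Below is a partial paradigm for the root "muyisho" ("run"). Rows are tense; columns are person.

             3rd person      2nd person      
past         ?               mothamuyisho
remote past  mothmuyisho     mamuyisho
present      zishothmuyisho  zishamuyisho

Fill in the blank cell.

Attach person 3rd person oth- → othmuyisho.
Attach tense past moth- → mothothmuyisho.

mothothmuyisho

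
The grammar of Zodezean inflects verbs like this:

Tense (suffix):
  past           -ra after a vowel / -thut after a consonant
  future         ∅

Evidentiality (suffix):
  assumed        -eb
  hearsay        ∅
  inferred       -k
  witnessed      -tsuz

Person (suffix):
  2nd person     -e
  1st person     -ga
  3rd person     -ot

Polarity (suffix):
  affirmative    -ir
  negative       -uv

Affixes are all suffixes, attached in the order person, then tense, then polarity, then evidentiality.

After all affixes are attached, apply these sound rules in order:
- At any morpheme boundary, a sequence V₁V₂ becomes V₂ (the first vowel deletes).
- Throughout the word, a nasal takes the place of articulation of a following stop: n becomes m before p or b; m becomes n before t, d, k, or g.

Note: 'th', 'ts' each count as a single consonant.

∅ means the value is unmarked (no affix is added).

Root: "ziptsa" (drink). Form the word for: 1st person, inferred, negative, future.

Attach person 1st person -ga → ziptsaga.
tense = future: zero marking, form stays ziptsaga.
Attach polarity negative -uv → ziptsagauv.
Attach evidentiality inferred -k → ziptsagauvk.
Apply vowel deletion: ziptsagauvk → ziptsaguvk.
Nasal assimilation: no change.

ziptsaguvk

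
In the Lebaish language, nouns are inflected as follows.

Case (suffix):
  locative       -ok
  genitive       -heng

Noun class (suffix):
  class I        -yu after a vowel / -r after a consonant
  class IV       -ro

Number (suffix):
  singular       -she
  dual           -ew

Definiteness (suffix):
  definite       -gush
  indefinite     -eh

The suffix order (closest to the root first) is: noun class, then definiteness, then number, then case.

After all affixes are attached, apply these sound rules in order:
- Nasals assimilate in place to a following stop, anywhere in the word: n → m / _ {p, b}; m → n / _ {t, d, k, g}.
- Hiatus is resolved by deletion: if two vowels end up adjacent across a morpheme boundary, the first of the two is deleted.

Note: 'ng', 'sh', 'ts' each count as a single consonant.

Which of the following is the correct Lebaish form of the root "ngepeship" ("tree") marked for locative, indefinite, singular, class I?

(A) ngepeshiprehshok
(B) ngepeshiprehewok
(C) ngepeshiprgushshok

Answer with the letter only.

A

Attach noun class class I -r (after consonant 'p') → ngepeshipr.
Attach definiteness indefinite -eh → ngepeshipreh.
Attach number singular -she → ngepeshiprehshe.
Attach case locative -ok → ngepeshiprehsheok.
Nasal assimilation: no change.
Apply vowel deletion: ngepeshiprehsheok → ngepeshiprehshok.
So the correct form is ngepeshiprehshok, option (A).
(C) ngepeshiprgushshok is wrong: it uses definite instead of indefinite for definiteness.
(B) ngepeshiprehewok is wrong: it uses dual instead of singular for number.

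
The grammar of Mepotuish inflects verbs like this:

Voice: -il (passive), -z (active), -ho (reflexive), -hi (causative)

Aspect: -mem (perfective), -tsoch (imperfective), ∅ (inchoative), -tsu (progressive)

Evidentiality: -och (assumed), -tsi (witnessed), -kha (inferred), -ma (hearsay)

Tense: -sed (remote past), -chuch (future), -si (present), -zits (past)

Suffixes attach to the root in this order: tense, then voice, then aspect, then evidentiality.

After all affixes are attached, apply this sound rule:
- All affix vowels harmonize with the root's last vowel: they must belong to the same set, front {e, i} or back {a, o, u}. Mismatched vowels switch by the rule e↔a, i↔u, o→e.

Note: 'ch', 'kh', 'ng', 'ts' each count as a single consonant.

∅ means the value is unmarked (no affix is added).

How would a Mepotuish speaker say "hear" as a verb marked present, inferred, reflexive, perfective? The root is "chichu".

chichusuhomamkha

Attach tense present -si → chichusi.
Attach voice reflexive -ho → chichusiho.
Attach aspect perfective -mem → chichusihomem.
Attach evidentiality inferred -kha → chichusihomemkha.
Apply vowel harmony: chichusihomemkha → chichusuhomamkha.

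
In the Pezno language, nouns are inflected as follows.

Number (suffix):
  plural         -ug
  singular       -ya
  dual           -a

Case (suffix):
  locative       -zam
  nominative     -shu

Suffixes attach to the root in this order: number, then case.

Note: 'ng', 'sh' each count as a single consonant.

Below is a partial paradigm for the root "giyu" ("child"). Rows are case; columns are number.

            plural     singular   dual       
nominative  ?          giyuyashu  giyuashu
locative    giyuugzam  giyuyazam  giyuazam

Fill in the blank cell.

Attach number plural -ug → giyuug.
Attach case nominative -shu → giyuugshu.

giyuugshu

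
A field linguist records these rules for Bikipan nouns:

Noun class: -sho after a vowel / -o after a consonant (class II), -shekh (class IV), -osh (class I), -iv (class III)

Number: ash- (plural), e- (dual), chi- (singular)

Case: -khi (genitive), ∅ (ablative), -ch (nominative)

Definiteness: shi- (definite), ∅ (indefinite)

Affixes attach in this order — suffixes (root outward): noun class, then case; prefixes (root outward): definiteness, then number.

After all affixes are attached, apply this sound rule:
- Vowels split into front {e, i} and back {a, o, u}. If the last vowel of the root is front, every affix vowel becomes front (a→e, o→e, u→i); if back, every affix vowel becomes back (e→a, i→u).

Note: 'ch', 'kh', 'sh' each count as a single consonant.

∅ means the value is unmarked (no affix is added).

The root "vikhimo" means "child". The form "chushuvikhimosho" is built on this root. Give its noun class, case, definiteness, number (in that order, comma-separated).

Segment: chi-shi-vikhimo-sho.
noun class: -sho/o → class II.
case: ∅ → ablative.
definiteness: shi- → definite.
number: chi- → singular.

class II, ablative, definite, singular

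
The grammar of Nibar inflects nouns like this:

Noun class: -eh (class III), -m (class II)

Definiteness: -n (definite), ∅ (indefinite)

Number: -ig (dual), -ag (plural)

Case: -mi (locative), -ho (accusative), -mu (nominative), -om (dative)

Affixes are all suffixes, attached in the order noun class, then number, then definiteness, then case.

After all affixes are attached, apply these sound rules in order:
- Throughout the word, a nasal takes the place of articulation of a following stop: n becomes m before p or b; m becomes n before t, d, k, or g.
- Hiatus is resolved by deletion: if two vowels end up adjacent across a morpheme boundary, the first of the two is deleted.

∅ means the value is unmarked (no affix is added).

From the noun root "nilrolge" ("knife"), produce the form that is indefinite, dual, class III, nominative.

nilrolgehigmu

Attach noun class class III -eh → nilrolgeeh.
Attach number dual -ig → nilrolgeehig.
definiteness = indefinite: zero marking, form stays nilrolgeehig.
Attach case nominative -mu → nilrolgeehigmu.
Nasal assimilation: no change.
Apply vowel deletion: nilrolgeehigmu → nilrolgehigmu.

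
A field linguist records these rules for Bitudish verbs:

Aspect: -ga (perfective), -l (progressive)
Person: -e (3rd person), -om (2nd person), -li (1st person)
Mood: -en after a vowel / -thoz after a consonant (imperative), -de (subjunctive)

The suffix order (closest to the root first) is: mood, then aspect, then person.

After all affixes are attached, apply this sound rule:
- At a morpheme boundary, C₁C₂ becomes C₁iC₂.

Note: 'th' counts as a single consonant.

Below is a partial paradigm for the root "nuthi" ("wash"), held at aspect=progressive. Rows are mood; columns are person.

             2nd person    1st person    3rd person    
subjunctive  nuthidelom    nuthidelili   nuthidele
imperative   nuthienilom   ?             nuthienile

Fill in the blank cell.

Attach mood imperative -en (after vowel 'i') → nuthien.
Attach aspect progressive -l → nuthienl.
Attach person 1st person -li → nuthienlli.
Apply epenthesis: nuthienlli → nuthienilili.

nuthienilili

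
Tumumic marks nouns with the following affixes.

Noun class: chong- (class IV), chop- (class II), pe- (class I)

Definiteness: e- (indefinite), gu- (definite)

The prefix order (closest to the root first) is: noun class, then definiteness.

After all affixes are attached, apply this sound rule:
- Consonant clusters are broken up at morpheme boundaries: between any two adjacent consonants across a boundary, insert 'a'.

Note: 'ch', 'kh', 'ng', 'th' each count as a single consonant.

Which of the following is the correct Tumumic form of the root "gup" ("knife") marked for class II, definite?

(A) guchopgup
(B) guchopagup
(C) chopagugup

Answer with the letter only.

B

Attach noun class class II chop- → chopgup.
Attach definiteness definite gu- → guchopgup.
Apply epenthesis: guchopgup → guchopagup.
So the correct form is guchopagup, option (B).
(A) guchopgup is wrong: it fails to apply the sound rule(s).
(C) chopagugup is wrong: it has the affixes in the wrong order.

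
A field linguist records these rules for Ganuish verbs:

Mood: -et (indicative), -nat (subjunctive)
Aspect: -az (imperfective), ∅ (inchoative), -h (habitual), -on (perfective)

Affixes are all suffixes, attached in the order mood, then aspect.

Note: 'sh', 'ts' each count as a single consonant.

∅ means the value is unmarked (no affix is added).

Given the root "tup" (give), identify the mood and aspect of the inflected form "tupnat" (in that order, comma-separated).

Segment: tup-nat.
mood: -nat → subjunctive.
aspect: ∅ → inchoative.

subjunctive, inchoative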